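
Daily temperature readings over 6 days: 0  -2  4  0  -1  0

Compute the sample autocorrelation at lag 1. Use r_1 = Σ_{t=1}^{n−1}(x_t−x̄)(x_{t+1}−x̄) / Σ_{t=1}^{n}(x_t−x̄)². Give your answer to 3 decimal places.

-0.393

Mean x̄ = (0 − 2 + 4 + 0 − 1 + 0)/6 = 0.1667
Deviations from mean: -0.1667, -2.1667, 3.8333, -0.1667, -1.1667, -0.1667
Numerator Σ_{t=1}^{5}(x_t−x̄)(x_{t+1}−x̄) = -8.1944
Denominator Σ(x_t−x̄)² = 20.8333
r_1 = -8.1944 / 20.8333 = -0.393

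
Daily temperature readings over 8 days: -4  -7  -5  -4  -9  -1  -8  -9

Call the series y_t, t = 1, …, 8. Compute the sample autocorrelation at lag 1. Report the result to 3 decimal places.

Mean ȳ = (-4 − 7 − 5 − 4 − 9 − 1 − 8 − 9)/8 = -5.8750
Deviations from mean: 1.8750, -1.1250, 0.8750, 1.8750, -3.1250, 4.8750, -2.1250, -3.1250
Σ(y_t−ȳ)(y_{t+1}−ȳ) = (-2.1094) + (-0.9844) + (1.6406) + (-5.8594) + (-15.2344) + (-10.3594) + (6.6406) = -26.2656
Denominator Σ(y_t−ȳ)² = 56.8750
r_1 = -26.2656 / 56.8750 = -0.462

-0.462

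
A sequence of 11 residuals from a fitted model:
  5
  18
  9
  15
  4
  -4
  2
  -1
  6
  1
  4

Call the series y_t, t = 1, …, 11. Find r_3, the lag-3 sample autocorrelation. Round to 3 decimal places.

Mean ȳ = (5 + 18 + 9 + 15 + 4 − 4 + 2 − 1 + 6 + 1 + 4)/11 = 5.3636
Numerator Σ_{t=1}^{8}(y_t−ȳ)(y_{t+3}−ȳ) = -61.1240
Denominator Σ(y_t−ȳ)² = 428.5455
r_3 = -61.1240 / 428.5455 = -0.143

-0.143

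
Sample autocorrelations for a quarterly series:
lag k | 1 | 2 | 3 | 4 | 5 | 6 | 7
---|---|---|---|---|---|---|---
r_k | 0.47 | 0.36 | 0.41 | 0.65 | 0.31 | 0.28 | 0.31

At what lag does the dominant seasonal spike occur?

4

The largest autocorrelation is r_4 = 0.65; the remaining lags stay at or below 0.47. The elevated value at lag 1 (0.47), dropping to 0.36 at lag 2, reflects decaying short-term dependence rather than seasonality.
The dominant spike at lag 4 indicates a seasonal period of 4.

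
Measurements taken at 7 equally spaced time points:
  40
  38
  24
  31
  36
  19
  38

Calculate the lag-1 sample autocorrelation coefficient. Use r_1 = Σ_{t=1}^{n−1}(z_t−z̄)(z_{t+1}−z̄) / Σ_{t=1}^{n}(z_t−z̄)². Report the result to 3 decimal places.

-0.318

Mean z̄ = (40 + 38 + 24 + 31 + 36 + 19 + 38)/7 = 32.2857
Deviations from mean: 7.7143, 5.7143, -8.2857, -1.2857, 3.7143, -13.2857, 5.7143
Σ(z_t−z̄)(z_{t+1}−z̄) = (44.0816) + (-47.3469) + (10.6531) + (-4.7755) + (-49.3469) + (-75.9184) = -122.6531
Denominator Σ(z_t−z̄)² = 385.4286
r_1 = -122.6531 / 385.4286 = -0.318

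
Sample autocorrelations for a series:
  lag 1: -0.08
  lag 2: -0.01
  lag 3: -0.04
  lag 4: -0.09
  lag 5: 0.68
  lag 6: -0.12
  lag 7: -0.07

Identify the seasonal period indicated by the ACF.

The largest autocorrelation is r_5 = 0.68; the remaining lags stay at or below -0.01.
The dominant spike at lag 5 indicates a seasonal period of 5.

5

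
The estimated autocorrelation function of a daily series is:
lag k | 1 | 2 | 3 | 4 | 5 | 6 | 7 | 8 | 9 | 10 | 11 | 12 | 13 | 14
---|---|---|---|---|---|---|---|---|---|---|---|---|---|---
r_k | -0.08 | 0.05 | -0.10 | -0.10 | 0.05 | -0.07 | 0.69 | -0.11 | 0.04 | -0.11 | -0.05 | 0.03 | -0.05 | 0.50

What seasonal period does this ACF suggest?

7

The largest autocorrelation is r_7 = 0.69, with a weaker echo at lag 14 (0.50); the remaining lags stay at or below 0.05.
The dominant spike at lag 7 indicates a seasonal period of 7.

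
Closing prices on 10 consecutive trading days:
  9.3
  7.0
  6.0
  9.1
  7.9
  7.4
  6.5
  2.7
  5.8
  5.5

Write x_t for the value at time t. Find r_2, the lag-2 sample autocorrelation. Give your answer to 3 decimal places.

0.051

Mean x̄ = (9.3 + 7.0 + 6.0 + 9.1 + 7.9 + 7.4 + 6.5 + 2.7 + 5.8 + 5.5)/10 = 6.7200
Numerator Σ_{t=1}^{8}(x_t−x̄)(x_{t+2}−x̄) = 1.6912
Denominator Σ(x_t−x̄)² = 33.3160
r_2 = 1.6912 / 33.3160 = 0.051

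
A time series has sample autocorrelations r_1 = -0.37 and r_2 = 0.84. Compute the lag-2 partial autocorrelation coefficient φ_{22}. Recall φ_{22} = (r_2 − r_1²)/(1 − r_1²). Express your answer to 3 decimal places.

φ_{22} = (r_2 − r_1²) / (1 − r_1²)
r_1² = (-0.37)² = 0.1369
Numerator = 0.84 − 0.1369 = 0.7031; denominator = 1 − 0.1369 = 0.8631
φ_{22} = 0.7031 / 0.8631 = 0.815

0.815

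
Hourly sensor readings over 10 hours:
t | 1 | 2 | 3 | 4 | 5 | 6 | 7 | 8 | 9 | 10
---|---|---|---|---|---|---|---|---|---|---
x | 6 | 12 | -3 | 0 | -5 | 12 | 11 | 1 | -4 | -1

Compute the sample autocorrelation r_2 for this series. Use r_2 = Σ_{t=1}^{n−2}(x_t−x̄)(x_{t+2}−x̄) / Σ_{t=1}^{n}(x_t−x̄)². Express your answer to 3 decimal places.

-0.374

Mean x̄ = (6 + 12 − 3 + 0 − 5 + 12 + 11 + 1 − 4 − 1)/10 = 2.9000
Numerator Σ_{t=1}^{8}(x_t−x̄)(x_{t+2}−x̄) = -154.2200
Denominator Σ(x_t−x̄)² = 412.9000
r_2 = -154.2200 / 412.9000 = -0.374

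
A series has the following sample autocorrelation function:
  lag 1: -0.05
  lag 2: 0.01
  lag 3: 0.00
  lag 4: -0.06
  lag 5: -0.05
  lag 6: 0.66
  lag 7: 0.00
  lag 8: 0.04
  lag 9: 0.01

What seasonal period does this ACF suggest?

6

The largest autocorrelation is r_6 = 0.66; the remaining lags stay at or below 0.04.
The dominant spike at lag 6 indicates a seasonal period of 6.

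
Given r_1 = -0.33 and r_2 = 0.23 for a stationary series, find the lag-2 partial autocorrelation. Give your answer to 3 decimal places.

0.136

φ_{22} = (r_2 − r_1²) / (1 − r_1²)
r_1² = (-0.33)² = 0.1089
Numerator = 0.23 − 0.1089 = 0.1211; denominator = 1 − 0.1089 = 0.8911
φ_{22} = 0.1211 / 0.8911 = 0.136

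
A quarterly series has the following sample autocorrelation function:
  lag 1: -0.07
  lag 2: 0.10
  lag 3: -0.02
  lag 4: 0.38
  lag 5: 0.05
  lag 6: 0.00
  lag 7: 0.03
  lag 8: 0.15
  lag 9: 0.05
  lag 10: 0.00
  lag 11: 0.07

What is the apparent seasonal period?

4

The largest autocorrelation is r_4 = 0.38, with a weaker echo at lag 8 (0.15); the remaining lags stay at or below 0.10.
The dominant spike at lag 4 indicates a seasonal period of 4.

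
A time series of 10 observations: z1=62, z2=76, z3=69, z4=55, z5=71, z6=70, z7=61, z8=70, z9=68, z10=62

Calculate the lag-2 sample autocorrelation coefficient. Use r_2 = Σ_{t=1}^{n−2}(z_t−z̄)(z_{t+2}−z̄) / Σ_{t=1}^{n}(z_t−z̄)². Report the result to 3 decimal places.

Mean z̄ = (62 + 76 + 69 + 55 + 71 + 70 + 61 + 70 + 68 + 62)/10 = 66.4000
Numerator Σ_{t=1}^{8}(z_t−z̄)(z_{t+2}−z̄) = -186.3200
Denominator Σ(z_t−z̄)² = 346.4000
r_2 = -186.3200 / 346.4000 = -0.538

-0.538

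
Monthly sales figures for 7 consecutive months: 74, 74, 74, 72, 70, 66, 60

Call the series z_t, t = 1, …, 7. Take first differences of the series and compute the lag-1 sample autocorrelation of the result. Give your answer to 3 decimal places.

0.435

First differences Δz: 0, 0, -2, -2, -4, -6
Mean of differences = -2.3333
Numerator Σ(Δz_t−Δz̄)(Δz_{t+1}−Δz̄) = 11.8889
Denominator Σ(Δz_t−Δz̄)² = 27.3333
r_1(Δz) = 11.8889 / 27.3333 = 0.435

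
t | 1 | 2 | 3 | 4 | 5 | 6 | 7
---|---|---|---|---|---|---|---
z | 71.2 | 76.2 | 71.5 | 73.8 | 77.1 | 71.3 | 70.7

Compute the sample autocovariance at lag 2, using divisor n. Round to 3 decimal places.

Mean z̄ = (71.2 + 76.2 + 71.5 + 73.8 + 77.1 + 71.3 + 70.7)/7 = 73.1143
Deviations: -1.9143, 3.0857, -1.6143, 0.6857, 3.9857, -1.8143, -2.4143
Σ_{t=1}^{5}(z_t−z̄)(z_{t+2}−z̄) = -12.0947
γ_2 = -12.0947 / 7 = -1.728

-1.728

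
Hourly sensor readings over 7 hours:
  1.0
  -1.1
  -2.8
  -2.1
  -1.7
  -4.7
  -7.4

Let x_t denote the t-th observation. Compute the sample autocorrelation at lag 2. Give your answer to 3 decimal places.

-0.124

Mean x̄ = (1.0 − 1.1 − 2.8 − 2.1 − 1.7 − 4.7 − 7.4)/7 = -2.6857
Deviations from mean: 3.6857, 1.5857, -0.1143, 0.5857, 0.9857, -2.0143, -4.7143
Numerator Σ_{t=1}^{5}(x_t−x̄)(x_{t+2}−x̄) = -5.4318
Denominator Σ(x_t−x̄)² = 43.7086
r_2 = -5.4318 / 43.7086 = -0.124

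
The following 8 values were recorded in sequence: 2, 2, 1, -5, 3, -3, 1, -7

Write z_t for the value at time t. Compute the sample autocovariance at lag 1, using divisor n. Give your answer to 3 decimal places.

-4.289

Mean z̄ = (2 + 2 + 1 − 5 + 3 − 3 + 1 − 7)/8 = -0.7500
Deviations: 2.7500, 2.7500, 1.7500, -4.2500, 3.7500, -2.2500, 1.7500, -6.2500
Σ_{t=1}^{7}(z_t−z̄)(z_{t+1}−z̄) = -34.3125
γ_1 = -34.3125 / 8 = -4.289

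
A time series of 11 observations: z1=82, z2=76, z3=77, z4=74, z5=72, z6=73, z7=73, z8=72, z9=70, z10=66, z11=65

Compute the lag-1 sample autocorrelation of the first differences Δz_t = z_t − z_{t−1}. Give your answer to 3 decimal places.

-0.247

First differences Δz: -6, 1, -3, -2, 1, 0, -1, -2, -4, -1
Mean of differences = -1.7000
Numerator Σ(Δz_t−Δz̄)(Δz_{t+1}−Δz̄) = -10.8900
Denominator Σ(Δz_t−Δz̄)² = 44.1000
r_1(Δz) = -10.8900 / 44.1000 = -0.247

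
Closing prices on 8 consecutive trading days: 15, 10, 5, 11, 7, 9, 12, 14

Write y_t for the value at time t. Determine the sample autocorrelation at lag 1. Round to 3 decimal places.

Mean ȳ = (15 + 10 + 5 + 11 + 7 + 9 + 12 + 14)/8 = 10.3750
Numerator Σ_{t=1}^{7}(y_t−ȳ)(y_{t+1}−ȳ) = 3.1094
Denominator Σ(y_t−ȳ)² = 79.8750
r_1 = 3.1094 / 79.8750 = 0.039

0.039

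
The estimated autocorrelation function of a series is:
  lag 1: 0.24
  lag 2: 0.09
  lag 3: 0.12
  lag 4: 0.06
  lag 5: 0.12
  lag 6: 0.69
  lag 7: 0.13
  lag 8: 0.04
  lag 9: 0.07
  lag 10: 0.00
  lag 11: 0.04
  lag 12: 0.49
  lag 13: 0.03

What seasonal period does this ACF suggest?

The largest autocorrelation is r_6 = 0.69, with a weaker echo at lag 12 (0.49); the remaining lags stay at or below 0.24. The elevated value at lag 1 (0.24), dropping to 0.09 at lag 2, reflects decaying short-term dependence rather than seasonality.
The dominant spike at lag 6 indicates a seasonal period of 6.

6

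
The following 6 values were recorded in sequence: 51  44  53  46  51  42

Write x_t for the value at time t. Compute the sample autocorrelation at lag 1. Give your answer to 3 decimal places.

-0.665

Mean x̄ = (51 + 44 + 53 + 46 + 51 + 42)/6 = 47.8333
Σ(x_t−x̄)(x_{t+1}−x̄) = (-12.1389) + (-19.8056) + (-9.4722) + (-5.8056) + (-18.4722) = -65.6944
Denominator Σ(x_t−x̄)² = 98.8333
r_1 = -65.6944 / 98.8333 = -0.665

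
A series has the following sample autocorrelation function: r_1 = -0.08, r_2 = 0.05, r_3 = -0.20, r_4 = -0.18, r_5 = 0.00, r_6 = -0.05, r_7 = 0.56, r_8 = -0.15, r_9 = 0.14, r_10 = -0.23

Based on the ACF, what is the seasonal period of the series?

7

The largest autocorrelation is r_7 = 0.56; the remaining lags stay at or below 0.14.
The dominant spike at lag 7 indicates a seasonal period of 7.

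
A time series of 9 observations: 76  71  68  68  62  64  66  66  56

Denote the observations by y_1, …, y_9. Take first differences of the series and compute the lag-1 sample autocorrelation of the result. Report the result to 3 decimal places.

-0.092

First differences Δy: -5, -3, 0, -6, 2, 2, 0, -10
Mean of differences = -2.5000
Numerator Σ(Δy_t−Δȳ)(Δy_{t+1}−Δȳ) = -11.7500
Denominator Σ(Δy_t−Δȳ)² = 128.0000
r_1(Δy) = -11.7500 / 128.0000 = -0.092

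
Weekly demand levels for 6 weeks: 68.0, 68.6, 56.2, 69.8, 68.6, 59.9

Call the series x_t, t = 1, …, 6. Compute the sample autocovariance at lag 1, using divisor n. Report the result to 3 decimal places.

-10.803

Mean x̄ = (68.0 + 68.6 + 56.2 + 69.8 + 68.6 + 59.9)/6 = 65.1833
Deviations: 2.8167, 3.4167, -8.9833, 4.6167, 3.4167, -5.2833
Σ_{t=1}^{5}(x_t−x̄)(x_{t+1}−x̄) = -64.8203
γ_1 = -64.8203 / 6 = -10.803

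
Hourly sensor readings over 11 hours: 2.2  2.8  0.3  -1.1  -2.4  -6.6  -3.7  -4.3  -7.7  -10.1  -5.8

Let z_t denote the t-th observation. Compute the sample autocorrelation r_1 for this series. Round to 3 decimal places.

Mean z̄ = (2.2 + 2.8 + 0.3 − 1.1 − 2.4 − 6.6 − 3.7 − 4.3 − 7.7 − 10.1 − 5.8)/11 = -3.3091
Numerator Σ_{t=1}^{10}(z_t−z̄)(z_{t+1}−z̄) = 115.4517
Denominator Σ(z_t−z̄)² = 169.9691
r_1 = 115.4517 / 169.9691 = 0.679

0.679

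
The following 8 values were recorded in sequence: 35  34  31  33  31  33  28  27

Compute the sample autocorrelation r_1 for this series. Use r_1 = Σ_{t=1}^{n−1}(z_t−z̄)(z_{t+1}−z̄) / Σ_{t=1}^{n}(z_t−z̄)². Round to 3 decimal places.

Mean z̄ = (35 + 34 + 31 + 33 + 31 + 33 + 28 + 27)/8 = 31.5000
Numerator Σ_{t=1}^{7}(z_t−z̄)(z_{t+1}−z̄) = 15.7500
Denominator Σ(z_t−z̄)² = 56.0000
r_1 = 15.7500 / 56.0000 = 0.281

0.281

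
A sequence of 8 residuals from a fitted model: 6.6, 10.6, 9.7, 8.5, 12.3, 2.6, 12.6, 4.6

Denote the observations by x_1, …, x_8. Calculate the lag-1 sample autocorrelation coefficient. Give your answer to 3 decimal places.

Mean x̄ = (6.6 + 10.6 + 9.7 + 8.5 + 12.3 + 2.6 + 12.6 + 4.6)/8 = 8.4375
Σ(x_t−x̄)(x_{t+1}−x̄) = (-3.9736) + (2.7302) + (0.0789) + (0.2414) + (-22.5473) + (-24.2986) + (-15.9736) = -63.7427
Denominator Σ(x_t−x̄)² = 90.6988
r_1 = -63.7427 / 90.6988 = -0.703

-0.703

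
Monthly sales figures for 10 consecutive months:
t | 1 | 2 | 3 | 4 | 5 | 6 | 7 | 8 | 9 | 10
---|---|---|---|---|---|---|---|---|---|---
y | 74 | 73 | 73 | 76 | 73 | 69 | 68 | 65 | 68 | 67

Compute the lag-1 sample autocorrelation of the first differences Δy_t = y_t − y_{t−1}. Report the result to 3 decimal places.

First differences Δy: -1, 0, 3, -3, -4, -1, -3, 3, -1
Mean of differences = -0.7778
Numerator Σ(Δy_t−Δȳ)(Δy_{t+1}−Δȳ) = -6.4938
Denominator Σ(Δy_t−Δȳ)² = 49.5556
r_1(Δy) = -6.4938 / 49.5556 = -0.131

-0.131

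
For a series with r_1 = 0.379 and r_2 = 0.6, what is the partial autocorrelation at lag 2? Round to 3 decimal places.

0.533

φ_{22} = (r_2 − r_1²) / (1 − r_1²)
r_1² = (0.379)² = 0.143641
Numerator = 0.6 − 0.1436 = 0.4564; denominator = 1 − 0.1436 = 0.8564
φ_{22} = 0.4564 / 0.8564 = 0.533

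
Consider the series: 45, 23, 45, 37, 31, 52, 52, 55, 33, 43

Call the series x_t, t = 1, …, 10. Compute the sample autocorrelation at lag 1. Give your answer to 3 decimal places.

Mean x̄ = (45 + 23 + 45 + 37 + 31 + 52 + 52 + 55 + 33 + 43)/10 = 41.6000
Numerator Σ_{t=1}^{9}(x_t−x̄)(x_{t+1}−x̄) = -83.3600
Denominator Σ(x_t−x̄)² = 974.4000
r_1 = -83.3600 / 974.4000 = -0.086

-0.086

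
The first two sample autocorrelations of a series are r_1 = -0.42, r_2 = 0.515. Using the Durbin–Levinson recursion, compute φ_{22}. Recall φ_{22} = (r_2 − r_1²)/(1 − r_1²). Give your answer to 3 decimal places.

φ_{22} = (r_2 − r_1²) / (1 − r_1²)
r_1² = (-0.42)² = 0.1764
Numerator = 0.515 − 0.1764 = 0.3386; denominator = 1 − 0.1764 = 0.8236
φ_{22} = 0.3386 / 0.8236 = 0.411

0.411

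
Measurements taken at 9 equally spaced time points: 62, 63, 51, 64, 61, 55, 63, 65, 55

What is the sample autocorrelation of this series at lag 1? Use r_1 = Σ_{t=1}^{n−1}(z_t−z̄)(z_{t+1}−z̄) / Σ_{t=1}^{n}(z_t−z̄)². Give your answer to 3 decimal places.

-0.425

Mean z̄ = (62 + 63 + 51 + 64 + 61 + 55 + 63 + 65 + 55)/9 = 59.8889
Numerator Σ_{t=1}^{8}(z_t−z̄)(z_{t+1}−z̄) = -82.7901
Denominator Σ(z_t−z̄)² = 194.8889
r_1 = -82.7901 / 194.8889 = -0.425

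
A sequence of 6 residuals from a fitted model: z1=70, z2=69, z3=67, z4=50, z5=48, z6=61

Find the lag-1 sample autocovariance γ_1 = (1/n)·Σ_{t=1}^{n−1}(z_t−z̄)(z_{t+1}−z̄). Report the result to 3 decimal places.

Mean z̄ = (70 + 69 + 67 + 50 + 48 + 61)/6 = 60.8333
Deviations: 9.1667, 8.1667, 6.1667, -10.8333, -12.8333, 0.1667
Σ_{t=1}^{5}(z_t−z̄)(z_{t+1}−z̄) = 195.3056
γ_1 = 195.3056 / 6 = 32.551

32.551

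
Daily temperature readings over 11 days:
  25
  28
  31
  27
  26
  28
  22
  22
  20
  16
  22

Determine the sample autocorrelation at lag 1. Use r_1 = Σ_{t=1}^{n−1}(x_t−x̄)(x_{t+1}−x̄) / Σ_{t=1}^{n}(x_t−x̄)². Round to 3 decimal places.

Mean x̄ = (25 + 28 + 31 + 27 + 26 + 28 + 22 + 22 + 20 + 16 + 22)/11 = 24.2727
Numerator Σ_{t=1}^{10}(x_t−x̄)(x_{t+1}−x̄) = 117.8347
Denominator Σ(x_t−x̄)² = 186.1818
r_1 = 117.8347 / 186.1818 = 0.633

0.633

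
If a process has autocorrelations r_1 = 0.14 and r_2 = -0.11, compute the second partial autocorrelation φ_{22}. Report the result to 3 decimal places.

-0.132

φ_{22} = (r_2 − r_1²) / (1 − r_1²)
r_1² = (0.14)² = 0.0196
Numerator = -0.11 − 0.0196 = -0.1296; denominator = 1 − 0.0196 = 0.9804
φ_{22} = -0.1296 / 0.9804 = -0.132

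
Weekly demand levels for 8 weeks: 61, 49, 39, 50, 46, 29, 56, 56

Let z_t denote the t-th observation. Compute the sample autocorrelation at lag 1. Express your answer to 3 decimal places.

Mean z̄ = (61 + 49 + 39 + 50 + 46 + 29 + 56 + 56)/8 = 48.2500
Σ(z_t−z̄)(z_{t+1}−z̄) = (9.5625) + (-6.9375) + (-16.1875) + (-3.9375) + (43.3125) + (-149.1875) + (60.0625) = -63.3125
Denominator Σ(z_t−z̄)² = 747.5000
r_1 = -63.3125 / 747.5000 = -0.085

-0.085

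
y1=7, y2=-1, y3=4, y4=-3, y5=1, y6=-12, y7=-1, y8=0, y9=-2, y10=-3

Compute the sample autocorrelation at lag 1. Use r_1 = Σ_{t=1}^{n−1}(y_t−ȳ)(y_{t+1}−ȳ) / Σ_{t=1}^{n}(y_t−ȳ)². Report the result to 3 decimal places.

-0.156

Mean ȳ = (7 − 1 + 4 − 3 + 1 − 12 − 1 + 0 − 2 − 3)/10 = -1.0000
Numerator Σ_{t=1}^{9}(y_t−ȳ)(y_{t+1}−ȳ) = -35.0000
Denominator Σ(y_t−ȳ)² = 224.0000
r_1 = -35.0000 / 224.0000 = -0.156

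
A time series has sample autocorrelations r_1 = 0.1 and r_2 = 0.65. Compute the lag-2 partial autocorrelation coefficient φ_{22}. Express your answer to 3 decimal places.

0.646

φ_{22} = (r_2 − r_1²) / (1 − r_1²)
r_1² = (0.1)² = 0.01
Numerator = 0.65 − 0.0100 = 0.6400; denominator = 1 − 0.0100 = 0.9900
φ_{22} = 0.6400 / 0.9900 = 0.646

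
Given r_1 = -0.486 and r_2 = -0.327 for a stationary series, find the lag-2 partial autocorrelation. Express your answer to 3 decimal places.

-0.737

φ_{22} = (r_2 − r_1²) / (1 − r_1²)
r_1² = (-0.486)² = 0.236196
Numerator = -0.327 − 0.2362 = -0.5632; denominator = 1 − 0.2362 = 0.7638
φ_{22} = -0.5632 / 0.7638 = -0.737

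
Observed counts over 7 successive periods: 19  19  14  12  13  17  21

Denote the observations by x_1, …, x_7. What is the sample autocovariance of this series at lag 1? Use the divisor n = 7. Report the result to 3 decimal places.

Mean x̄ = (19 + 19 + 14 + 12 + 13 + 17 + 21)/7 = 16.4286
Σ_{t=1}^{6}(x_t−x̄)(x_{t+1}−x̄) = 26.9592
γ_1 = 26.9592 / 7 = 3.851

3.851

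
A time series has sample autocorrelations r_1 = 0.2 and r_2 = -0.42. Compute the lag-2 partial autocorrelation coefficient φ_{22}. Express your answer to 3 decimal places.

-0.479

φ_{22} = (r_2 − r_1²) / (1 − r_1²)
r_1² = (0.2)² = 0.04
Numerator = -0.42 − 0.0400 = -0.4600; denominator = 1 − 0.0400 = 0.9600
φ_{22} = -0.4600 / 0.9600 = -0.479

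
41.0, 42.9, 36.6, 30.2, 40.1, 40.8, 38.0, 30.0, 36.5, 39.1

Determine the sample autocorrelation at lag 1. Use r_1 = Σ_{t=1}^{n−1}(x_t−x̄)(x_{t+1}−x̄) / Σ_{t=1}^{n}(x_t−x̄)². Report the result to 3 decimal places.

Mean x̄ = (41.0 + 42.9 + 36.6 + 30.2 + 40.1 + 40.8 + 38.0 + 30.0 + 36.5 + 39.1)/10 = 37.5200
Numerator Σ_{t=1}^{9}(x_t−x̄)(x_{t+1}−x̄) = 14.1076
Denominator Σ(x_t−x̄)² = 173.2160
r_1 = 14.1076 / 173.2160 = 0.081

0.081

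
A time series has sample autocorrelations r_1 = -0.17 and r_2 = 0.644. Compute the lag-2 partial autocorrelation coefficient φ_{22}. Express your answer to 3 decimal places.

φ_{22} = (r_2 − r_1²) / (1 − r_1²)
r_1² = (-0.17)² = 0.0289
Numerator = 0.644 − 0.0289 = 0.6151; denominator = 1 − 0.0289 = 0.9711
φ_{22} = 0.6151 / 0.9711 = 0.633

0.633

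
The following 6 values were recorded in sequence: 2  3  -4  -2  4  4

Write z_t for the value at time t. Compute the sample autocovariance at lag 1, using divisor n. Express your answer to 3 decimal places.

Mean z̄ = (2 + 3 − 4 − 2 + 4 + 4)/6 = 1.1667
Σ_{t=1}^{5}(z_t−z̄)(z_{t+1}−z̄) = 7.4722
γ_1 = 7.4722 / 6 = 1.245

1.245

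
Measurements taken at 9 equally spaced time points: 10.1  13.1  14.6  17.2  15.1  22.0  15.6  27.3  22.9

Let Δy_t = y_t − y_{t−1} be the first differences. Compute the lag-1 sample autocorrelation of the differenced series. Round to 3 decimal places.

First differences Δy: 3.0, 1.5, 2.6, -2.1, 6.9, -6.4, 11.7, -4.4
Mean of differences = 1.6000
Numerator Σ(Δy_t−Δȳ)(Δy_{t+1}−Δȳ) = -207.3500
Denominator Σ(Δy_t−Δȳ)² = 246.7600
r_1(Δy) = -207.3500 / 246.7600 = -0.840

-0.840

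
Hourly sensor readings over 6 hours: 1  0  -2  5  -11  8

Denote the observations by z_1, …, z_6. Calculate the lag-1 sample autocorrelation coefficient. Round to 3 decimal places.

-0.706

Mean z̄ = (1 + 0 − 2 + 5 − 11 + 8)/6 = 0.1667
Deviations from mean: 0.8333, -0.1667, -2.1667, 4.8333, -11.1667, 7.8333
Σ(z_t−z̄)(z_{t+1}−z̄) = (-0.1389) + (0.3611) + (-10.4722) + (-53.9722) + (-87.4722) = -151.6944
Denominator Σ(z_t−z̄)² = 214.8333
r_1 = -151.6944 / 214.8333 = -0.706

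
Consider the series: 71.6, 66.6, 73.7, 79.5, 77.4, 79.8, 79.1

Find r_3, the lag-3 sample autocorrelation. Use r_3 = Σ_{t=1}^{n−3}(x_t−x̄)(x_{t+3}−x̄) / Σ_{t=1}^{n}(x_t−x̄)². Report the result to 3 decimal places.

-0.171

Mean x̄ = (71.6 + 66.6 + 73.7 + 79.5 + 77.4 + 79.8 + 79.1)/7 = 75.3857
Numerator Σ_{t=1}^{4}(x_t−x̄)(x_{t+3}−x̄) = -25.4320
Denominator Σ(x_t−x̄)² = 148.6286
r_3 = -25.4320 / 148.6286 = -0.171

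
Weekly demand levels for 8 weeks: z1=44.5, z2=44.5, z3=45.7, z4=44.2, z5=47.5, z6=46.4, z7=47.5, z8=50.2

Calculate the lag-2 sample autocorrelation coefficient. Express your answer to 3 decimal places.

Mean z̄ = (44.5 + 44.5 + 45.7 + 44.2 + 47.5 + 46.4 + 47.5 + 50.2)/8 = 46.3125
Deviations from mean: -1.8125, -1.8125, -0.6125, -2.1125, 1.1875, 0.0875, 1.1875, 3.8875
Numerator Σ_{t=1}^{6}(z_t−z̄)(z_{t+2}−z̄) = 5.7772
Denominator Σ(z_t−z̄)² = 29.3488
r_2 = 5.7772 / 29.3488 = 0.197

0.197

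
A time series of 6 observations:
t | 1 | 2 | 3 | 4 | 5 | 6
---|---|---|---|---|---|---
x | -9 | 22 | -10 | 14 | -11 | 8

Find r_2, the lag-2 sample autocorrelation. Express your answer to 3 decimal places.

0.592

Mean x̄ = (-9 + 22 − 10 + 14 − 11 + 8)/6 = 2.3333
Deviations from mean: -11.3333, 19.6667, -12.3333, 11.6667, -13.3333, 5.6667
Numerator Σ_{t=1}^{4}(x_t−x̄)(x_{t+2}−x̄) = 599.7778
Denominator Σ(x_t−x̄)² = 1013.3333
r_2 = 599.7778 / 1013.3333 = 0.592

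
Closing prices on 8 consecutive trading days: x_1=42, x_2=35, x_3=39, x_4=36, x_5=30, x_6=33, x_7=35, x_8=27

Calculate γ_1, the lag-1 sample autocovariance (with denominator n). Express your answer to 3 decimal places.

1.014

Mean x̄ = (42 + 35 + 39 + 36 + 30 + 33 + 35 + 27)/8 = 34.6250
Deviations: 7.3750, 0.3750, 4.3750, 1.3750, -4.6250, -1.6250, 0.3750, -7.6250
Σ_{t=1}^{7}(x_t−x̄)(x_{t+1}−x̄) = 8.1094
γ_1 = 8.1094 / 8 = 1.014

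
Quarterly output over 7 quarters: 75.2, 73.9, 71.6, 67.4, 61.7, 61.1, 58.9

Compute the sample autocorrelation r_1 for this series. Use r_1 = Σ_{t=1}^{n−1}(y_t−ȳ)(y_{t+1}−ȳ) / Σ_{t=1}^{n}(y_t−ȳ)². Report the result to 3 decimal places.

0.631

Mean ȳ = (75.2 + 73.9 + 71.6 + 67.4 + 61.7 + 61.1 + 58.9)/7 = 67.1143
Deviations from mean: 8.0857, 6.7857, 4.4857, 0.2857, -5.4143, -6.0143, -8.2143
Σ(y_t−ȳ)(y_{t+1}−ȳ) = (54.8673) + (30.4388) + (1.2816) + (-1.5469) + (32.5631) + (49.4031) = 167.0069
Denominator Σ(y_t−ȳ)² = 264.5886
r_1 = 167.0069 / 264.5886 = 0.631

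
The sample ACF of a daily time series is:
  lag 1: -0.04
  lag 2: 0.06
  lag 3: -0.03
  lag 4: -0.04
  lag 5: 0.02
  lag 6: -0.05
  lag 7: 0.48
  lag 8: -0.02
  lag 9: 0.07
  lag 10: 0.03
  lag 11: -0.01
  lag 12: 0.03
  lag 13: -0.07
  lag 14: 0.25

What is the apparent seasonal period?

7

The largest autocorrelation is r_7 = 0.48, with a weaker echo at lag 14 (0.25); the remaining lags stay at or below 0.07.
The dominant spike at lag 7 indicates a seasonal period of 7.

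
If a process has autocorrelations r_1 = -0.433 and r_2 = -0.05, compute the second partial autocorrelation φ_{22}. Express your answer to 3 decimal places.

φ_{22} = (r_2 − r_1²) / (1 − r_1²)
r_1² = (-0.433)² = 0.187489
Numerator = -0.05 − 0.1875 = -0.2375; denominator = 1 − 0.1875 = 0.8125
φ_{22} = -0.2375 / 0.8125 = -0.292

-0.292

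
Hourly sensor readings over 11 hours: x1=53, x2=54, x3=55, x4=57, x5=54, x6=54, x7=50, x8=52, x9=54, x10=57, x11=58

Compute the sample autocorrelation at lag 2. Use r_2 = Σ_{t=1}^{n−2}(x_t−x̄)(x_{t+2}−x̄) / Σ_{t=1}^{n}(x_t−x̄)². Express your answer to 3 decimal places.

Mean x̄ = (53 + 54 + 55 + 57 + 54 + 54 + 50 + 52 + 54 + 57 + 58)/11 = 54.3636
Numerator Σ_{t=1}^{9}(x_t−x̄)(x_{t+2}−x̄) = -6.5372
Denominator Σ(x_t−x̄)² = 54.5455
r_2 = -6.5372 / 54.5455 = -0.120

-0.120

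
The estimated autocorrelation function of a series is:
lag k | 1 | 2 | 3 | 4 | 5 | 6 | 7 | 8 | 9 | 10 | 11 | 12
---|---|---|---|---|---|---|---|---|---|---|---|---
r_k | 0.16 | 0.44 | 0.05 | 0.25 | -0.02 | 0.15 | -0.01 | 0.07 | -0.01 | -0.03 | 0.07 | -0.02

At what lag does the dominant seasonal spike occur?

2

The largest autocorrelation is r_2 = 0.44, with a weaker echo at lag 4 (0.25); the remaining lags stay at or below 0.16.
The dominant spike at lag 2 indicates a seasonal period of 2.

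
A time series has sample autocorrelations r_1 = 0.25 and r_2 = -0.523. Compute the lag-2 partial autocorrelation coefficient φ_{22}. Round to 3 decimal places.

-0.625

φ_{22} = (r_2 − r_1²) / (1 − r_1²)
r_1² = (0.25)² = 0.0625
Numerator = -0.523 − 0.0625 = -0.5855; denominator = 1 − 0.0625 = 0.9375
φ_{22} = -0.5855 / 0.9375 = -0.625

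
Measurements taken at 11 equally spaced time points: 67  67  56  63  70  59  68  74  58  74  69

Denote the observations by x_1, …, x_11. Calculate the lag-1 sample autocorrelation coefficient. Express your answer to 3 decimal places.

-0.319

Mean x̄ = (67 + 67 + 56 + 63 + 70 + 59 + 68 + 74 + 58 + 74 + 69)/11 = 65.9091
Numerator Σ_{t=1}^{10}(x_t−x̄)(x_{t+1}−x̄) = -121.4628
Denominator Σ(x_t−x̄)² = 380.9091
r_1 = -121.4628 / 380.9091 = -0.319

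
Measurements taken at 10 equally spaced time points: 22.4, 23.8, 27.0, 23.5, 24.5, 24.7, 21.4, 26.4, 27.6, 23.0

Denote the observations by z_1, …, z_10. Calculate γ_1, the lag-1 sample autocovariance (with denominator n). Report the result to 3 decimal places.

Mean z̄ = (22.4 + 23.8 + 27.0 + 23.5 + 24.5 + 24.7 + 21.4 + 26.4 + 27.6 + 23.0)/10 = 24.4300
Σ_{t=1}^{9}(z_t−z̄)(z_{t+1}−z̄) = -7.8519
γ_1 = -7.8519 / 10 = -0.785

-0.785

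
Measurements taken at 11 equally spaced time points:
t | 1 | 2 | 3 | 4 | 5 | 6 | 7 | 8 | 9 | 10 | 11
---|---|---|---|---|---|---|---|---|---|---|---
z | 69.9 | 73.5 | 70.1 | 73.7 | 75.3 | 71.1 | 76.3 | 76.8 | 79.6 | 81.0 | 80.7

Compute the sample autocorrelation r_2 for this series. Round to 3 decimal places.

0.413

Mean z̄ = (69.9 + 73.5 + 70.1 + 73.7 + 75.3 + 71.1 + 76.3 + 76.8 + 79.6 + 81.0 + 80.7)/11 = 75.2727
Numerator Σ_{t=1}^{9}(z_t−z̄)(z_{t+2}−z̄) = 67.3340
Denominator Σ(z_t−z̄)² = 163.0218
r_2 = 67.3340 / 163.0218 = 0.413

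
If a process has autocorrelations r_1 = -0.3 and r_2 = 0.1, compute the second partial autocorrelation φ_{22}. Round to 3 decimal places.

φ_{22} = (r_2 − r_1²) / (1 − r_1²)
r_1² = (-0.3)² = 0.09
Numerator = 0.1 − 0.0900 = 0.0100; denominator = 1 − 0.0900 = 0.9100
φ_{22} = 0.0100 / 0.9100 = 0.011

0.011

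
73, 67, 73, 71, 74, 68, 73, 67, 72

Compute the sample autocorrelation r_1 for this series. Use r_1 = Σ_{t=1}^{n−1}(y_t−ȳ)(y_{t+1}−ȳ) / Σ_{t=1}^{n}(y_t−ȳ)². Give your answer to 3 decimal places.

Mean ȳ = (73 + 67 + 73 + 71 + 74 + 68 + 73 + 67 + 72)/9 = 70.8889
Numerator Σ_{t=1}^{8}(y_t−ȳ)(y_{t+1}−ȳ) = -43.4568
Denominator Σ(y_t−ȳ)² = 62.8889
r_1 = -43.4568 / 62.8889 = -0.691

-0.691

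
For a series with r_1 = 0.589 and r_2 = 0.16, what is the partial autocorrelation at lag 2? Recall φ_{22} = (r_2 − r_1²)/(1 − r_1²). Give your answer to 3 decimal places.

φ_{22} = (r_2 − r_1²) / (1 − r_1²)
r_1² = (0.589)² = 0.346921
Numerator = 0.16 − 0.3469 = -0.1869; denominator = 1 − 0.3469 = 0.6531
φ_{22} = -0.1869 / 0.6531 = -0.286

-0.286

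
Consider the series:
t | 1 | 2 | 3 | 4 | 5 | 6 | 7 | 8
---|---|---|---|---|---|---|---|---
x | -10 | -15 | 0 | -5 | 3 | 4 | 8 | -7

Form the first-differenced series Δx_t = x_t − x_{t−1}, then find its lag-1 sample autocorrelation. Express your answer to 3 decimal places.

First differences Δx: -5, 15, -5, 8, 1, 4, -15
Mean of differences = 0.4286
Numerator Σ(Δx_t−Δx̄)(Δx_{t+1}−Δx̄) = -248.0408
Denominator Σ(Δx_t−Δx̄)² = 579.7143
r_1(Δx) = -248.0408 / 579.7143 = -0.428

-0.428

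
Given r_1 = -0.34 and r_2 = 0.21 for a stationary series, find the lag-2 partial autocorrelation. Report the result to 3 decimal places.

0.107

φ_{22} = (r_2 − r_1²) / (1 − r_1²)
r_1² = (-0.34)² = 0.1156
Numerator = 0.21 − 0.1156 = 0.0944; denominator = 1 − 0.1156 = 0.8844
φ_{22} = 0.0944 / 0.8844 = 0.107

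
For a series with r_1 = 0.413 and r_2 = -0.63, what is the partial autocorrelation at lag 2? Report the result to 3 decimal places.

-0.965

φ_{22} = (r_2 − r_1²) / (1 − r_1²)
r_1² = (0.413)² = 0.170569
Numerator = -0.63 − 0.1706 = -0.8006; denominator = 1 − 0.1706 = 0.8294
φ_{22} = -0.8006 / 0.8294 = -0.965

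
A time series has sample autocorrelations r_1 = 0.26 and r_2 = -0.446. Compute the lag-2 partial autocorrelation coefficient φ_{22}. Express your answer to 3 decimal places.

-0.551

φ_{22} = (r_2 − r_1²) / (1 − r_1²)
r_1² = (0.26)² = 0.0676
Numerator = -0.446 − 0.0676 = -0.5136; denominator = 1 − 0.0676 = 0.9324
φ_{22} = -0.5136 / 0.9324 = -0.551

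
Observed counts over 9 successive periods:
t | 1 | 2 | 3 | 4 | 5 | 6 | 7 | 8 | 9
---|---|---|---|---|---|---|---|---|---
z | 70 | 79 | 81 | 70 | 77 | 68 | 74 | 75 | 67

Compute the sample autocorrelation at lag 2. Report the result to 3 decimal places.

Mean z̄ = (70 + 79 + 81 + 70 + 77 + 68 + 74 + 75 + 67)/9 = 73.4444
Σ(z_t−z̄)(z_{t+2}−z̄) = (-26.0247) + (-19.1358) + (26.8642) + (18.7531) + (1.9753) + (-8.4691) + (-3.5802) = -9.6173
Denominator Σ(z_t−z̄)² = 198.2222
r_2 = -9.6173 / 198.2222 = -0.049

-0.049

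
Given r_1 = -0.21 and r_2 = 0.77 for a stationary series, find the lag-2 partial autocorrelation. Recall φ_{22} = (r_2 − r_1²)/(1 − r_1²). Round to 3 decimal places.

φ_{22} = (r_2 − r_1²) / (1 − r_1²)
r_1² = (-0.21)² = 0.0441
Numerator = 0.77 − 0.0441 = 0.7259; denominator = 1 − 0.0441 = 0.9559
φ_{22} = 0.7259 / 0.9559 = 0.759

0.759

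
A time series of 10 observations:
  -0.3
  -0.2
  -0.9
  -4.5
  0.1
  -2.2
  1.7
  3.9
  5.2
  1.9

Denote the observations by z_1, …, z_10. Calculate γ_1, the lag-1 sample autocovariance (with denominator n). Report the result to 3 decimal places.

Mean z̄ = (-0.3 − 0.2 − 0.9 − 4.5 + 0.1 − 2.2 + 1.7 + 3.9 + 5.2 + 1.9)/10 = 0.4700
Σ_{t=1}^{9}(z_t−z̄)(z_{t+1}−z̄) = 34.9921
γ_1 = 34.9921 / 10 = 3.499

3.499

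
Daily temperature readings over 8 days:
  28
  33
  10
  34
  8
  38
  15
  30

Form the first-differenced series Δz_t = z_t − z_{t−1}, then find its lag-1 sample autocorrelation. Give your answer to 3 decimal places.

-0.896

First differences Δz: 5, -23, 24, -26, 30, -23, 15
Mean of differences = 0.2857
Numerator Σ(Δz_t−Δz̄)(Δz_{t+1}−Δz̄) = -3100.9388
Denominator Σ(Δz_t−Δz̄)² = 3459.4286
r_1(Δz) = -3100.9388 / 3459.4286 = -0.896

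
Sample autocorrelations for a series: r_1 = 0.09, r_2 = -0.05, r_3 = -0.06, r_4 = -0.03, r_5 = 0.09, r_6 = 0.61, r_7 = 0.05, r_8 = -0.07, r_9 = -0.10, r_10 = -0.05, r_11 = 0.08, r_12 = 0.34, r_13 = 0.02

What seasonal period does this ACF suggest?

6

The largest autocorrelation is r_6 = 0.61, with a weaker echo at lag 12 (0.34); the remaining lags stay at or below 0.09.
The dominant spike at lag 6 indicates a seasonal period of 6.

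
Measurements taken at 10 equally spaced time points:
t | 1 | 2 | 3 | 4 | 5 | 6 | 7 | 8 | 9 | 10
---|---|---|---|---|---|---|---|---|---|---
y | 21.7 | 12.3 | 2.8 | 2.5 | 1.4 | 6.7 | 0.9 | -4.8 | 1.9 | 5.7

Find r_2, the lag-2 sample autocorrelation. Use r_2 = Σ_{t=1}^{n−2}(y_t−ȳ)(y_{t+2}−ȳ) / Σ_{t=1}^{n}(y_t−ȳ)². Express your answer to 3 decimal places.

-0.094

Mean ȳ = (21.7 + 12.3 + 2.8 + 2.5 + 1.4 + 6.7 + 0.9 − 4.8 + 1.9 + 5.7)/10 = 5.1100
Numerator Σ_{t=1}^{8}(y_t−ȳ)(y_{t+2}−ȳ) = -45.1392
Denominator Σ(y_t−ȳ)² = 481.9490
r_2 = -45.1392 / 481.9490 = -0.094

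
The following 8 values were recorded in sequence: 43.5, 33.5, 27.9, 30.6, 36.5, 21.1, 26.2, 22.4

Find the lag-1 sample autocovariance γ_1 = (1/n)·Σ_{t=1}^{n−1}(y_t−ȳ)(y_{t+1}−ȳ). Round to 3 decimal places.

6.030

Mean ȳ = (43.5 + 33.5 + 27.9 + 30.6 + 36.5 + 21.1 + 26.2 + 22.4)/8 = 30.2125
Σ_{t=1}^{7}(y_t−ȳ)(y_{t+1}−ȳ) = 48.2373
γ_1 = 48.2373 / 8 = 6.030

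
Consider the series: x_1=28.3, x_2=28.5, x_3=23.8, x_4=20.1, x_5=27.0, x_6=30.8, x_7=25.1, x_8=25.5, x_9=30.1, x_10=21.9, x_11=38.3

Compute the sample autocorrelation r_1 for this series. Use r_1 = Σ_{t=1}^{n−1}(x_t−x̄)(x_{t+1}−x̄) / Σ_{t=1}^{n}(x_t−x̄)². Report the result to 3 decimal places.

Mean x̄ = (28.3 + 28.5 + 23.8 + 20.1 + 27.0 + 30.8 + 25.1 + 25.5 + 30.1 + 21.9 + 38.3)/11 = 27.2182
Numerator Σ_{t=1}^{10}(x_t−x̄)(x_{t+1}−x̄) = -61.0521
Denominator Σ(x_t−x̄)² = 244.8764
r_1 = -61.0521 / 244.8764 = -0.249

-0.249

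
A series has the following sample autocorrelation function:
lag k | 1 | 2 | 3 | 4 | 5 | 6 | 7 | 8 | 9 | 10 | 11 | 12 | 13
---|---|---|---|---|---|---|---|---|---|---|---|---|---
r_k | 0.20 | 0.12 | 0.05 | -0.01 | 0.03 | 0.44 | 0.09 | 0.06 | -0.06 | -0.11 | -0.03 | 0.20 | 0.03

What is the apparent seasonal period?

The largest autocorrelation is r_6 = 0.44; the remaining lags stay at or below 0.20. The elevated value at lag 1 (0.20), dropping to 0.12 at lag 2, reflects decaying short-term dependence rather than seasonality.
The dominant spike at lag 6 indicates a seasonal period of 6.

6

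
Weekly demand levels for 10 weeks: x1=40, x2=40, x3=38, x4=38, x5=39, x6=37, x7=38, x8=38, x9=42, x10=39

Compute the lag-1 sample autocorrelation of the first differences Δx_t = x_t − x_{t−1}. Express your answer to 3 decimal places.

-0.453

First differences Δx: 0, -2, 0, 1, -2, 1, 0, 4, -3
Mean of differences = -0.1111
Numerator Σ(Δx_t−Δx̄)(Δx_{t+1}−Δx̄) = -15.7901
Denominator Σ(Δx_t−Δx̄)² = 34.8889
r_1(Δx) = -15.7901 / 34.8889 = -0.453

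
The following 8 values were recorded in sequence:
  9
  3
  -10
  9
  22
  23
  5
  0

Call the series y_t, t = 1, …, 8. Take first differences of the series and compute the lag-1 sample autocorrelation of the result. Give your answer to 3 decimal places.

0.153

First differences Δy: -6, -13, 19, 13, 1, -18, -5
Mean of differences = -1.2857
Numerator Σ(Δy_t−Δȳ)(Δy_{t+1}−Δȳ) = 163.9184
Denominator Σ(Δy_t−Δȳ)² = 1073.4286
r_1(Δy) = 163.9184 / 1073.4286 = 0.153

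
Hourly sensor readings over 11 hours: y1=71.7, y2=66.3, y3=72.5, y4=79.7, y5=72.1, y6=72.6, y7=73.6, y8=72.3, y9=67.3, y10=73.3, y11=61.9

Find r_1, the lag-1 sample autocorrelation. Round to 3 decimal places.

-0.070

Mean ȳ = (71.7 + 66.3 + 72.5 + 79.7 + 72.1 + 72.6 + 73.6 + 72.3 + 67.3 + 73.3 + 61.9)/11 = 71.2091
Numerator Σ_{t=1}^{10}(y_t−ȳ)(y_{t+1}−ȳ) = -14.9510
Denominator Σ(y_t−ȳ)² = 214.0491
r_1 = -14.9510 / 214.0491 = -0.070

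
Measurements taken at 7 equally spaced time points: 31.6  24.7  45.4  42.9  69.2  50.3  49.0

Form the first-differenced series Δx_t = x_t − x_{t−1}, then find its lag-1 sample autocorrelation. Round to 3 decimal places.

First differences Δx: -6.9, 20.7, -2.5, 26.3, -18.9, -1.3
Mean of differences = 2.9000
Numerator Σ(Δx_t−Δx̄)(Δx_{t+1}−Δx̄) = -815.4800
Denominator Σ(Δx_t−Δx̄)² = 1482.4800
r_1(Δx) = -815.4800 / 1482.4800 = -0.550

-0.550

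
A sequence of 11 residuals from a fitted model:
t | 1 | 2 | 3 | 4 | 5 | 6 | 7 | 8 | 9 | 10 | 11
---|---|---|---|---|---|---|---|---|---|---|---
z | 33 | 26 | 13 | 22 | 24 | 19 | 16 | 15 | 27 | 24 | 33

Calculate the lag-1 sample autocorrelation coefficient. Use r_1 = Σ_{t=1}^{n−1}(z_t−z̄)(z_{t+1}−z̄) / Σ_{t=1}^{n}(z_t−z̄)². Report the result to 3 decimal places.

0.151

Mean z̄ = (33 + 26 + 13 + 22 + 24 + 19 + 16 + 15 + 27 + 24 + 33)/11 = 22.9091
Numerator Σ_{t=1}^{10}(z_t−z̄)(z_{t+1}−z̄) = 69.0826
Denominator Σ(z_t−z̄)² = 456.9091
r_1 = 69.0826 / 456.9091 = 0.151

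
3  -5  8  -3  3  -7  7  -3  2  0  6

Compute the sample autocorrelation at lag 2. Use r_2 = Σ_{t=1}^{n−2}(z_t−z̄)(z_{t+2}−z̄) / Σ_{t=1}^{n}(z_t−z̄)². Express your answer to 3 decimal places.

Mean z̄ = (3 − 5 + 8 − 3 + 3 − 7 + 7 − 3 + 2 + 0 + 6)/11 = 1.0000
Numerator Σ_{t=1}^{9}(z_t−z̄)(z_{t+2}−z̄) = 143.0000
Denominator Σ(z_t−z̄)² = 252.0000
r_2 = 143.0000 / 252.0000 = 0.567

0.567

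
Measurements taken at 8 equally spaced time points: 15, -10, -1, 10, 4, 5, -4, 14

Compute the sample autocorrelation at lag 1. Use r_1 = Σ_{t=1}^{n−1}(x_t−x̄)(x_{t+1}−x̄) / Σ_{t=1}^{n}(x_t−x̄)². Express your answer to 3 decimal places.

Mean x̄ = (15 − 10 − 1 + 10 + 4 + 5 − 4 + 14)/8 = 4.1250
Deviations from mean: 10.8750, -14.1250, -5.1250, 5.8750, -0.1250, 0.8750, -8.1250, 9.8750
Σ(x_t−x̄)(x_{t+1}−x̄) = (-153.6094) + (72.3906) + (-30.1094) + (-0.7344) + (-0.1094) + (-7.1094) + (-80.2344) = -199.5156
Denominator Σ(x_t−x̄)² = 542.8750
r_1 = -199.5156 / 542.8750 = -0.368

-0.368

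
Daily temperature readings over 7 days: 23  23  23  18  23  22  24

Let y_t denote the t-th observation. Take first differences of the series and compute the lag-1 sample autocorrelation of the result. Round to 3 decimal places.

-0.581

First differences Δy: 0, 0, -5, 5, -1, 2
Mean of differences = 0.1667
Numerator Σ(Δy_t−Δȳ)(Δy_{t+1}−Δȳ) = -31.8611
Denominator Σ(Δy_t−Δȳ)² = 54.8333
r_1(Δy) = -31.8611 / 54.8333 = -0.581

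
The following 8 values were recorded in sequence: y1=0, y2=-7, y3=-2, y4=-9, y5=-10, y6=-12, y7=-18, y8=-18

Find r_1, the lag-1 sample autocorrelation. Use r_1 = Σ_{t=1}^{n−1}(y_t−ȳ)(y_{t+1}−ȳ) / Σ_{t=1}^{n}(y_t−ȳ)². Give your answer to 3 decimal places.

Mean ȳ = (0 − 7 − 2 − 9 − 10 − 12 − 18 − 18)/8 = -9.5000
Deviations from mean: 9.5000, 2.5000, 7.5000, 0.5000, -0.5000, -2.5000, -8.5000, -8.5000
Numerator Σ_{t=1}^{7}(y_t−ȳ)(y_{t+1}−ȳ) = 140.7500
Denominator Σ(y_t−ȳ)² = 304.0000
r_1 = 140.7500 / 304.0000 = 0.463

0.463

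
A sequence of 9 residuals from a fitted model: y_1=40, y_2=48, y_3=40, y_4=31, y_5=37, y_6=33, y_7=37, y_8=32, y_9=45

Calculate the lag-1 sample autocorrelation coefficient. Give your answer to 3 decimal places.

Mean ȳ = (40 + 48 + 40 + 31 + 37 + 33 + 37 + 32 + 45)/9 = 38.1111
Numerator Σ_{t=1}^{8}(y_t−ȳ)(y_{t+1}−ȳ) = 7.8765
Denominator Σ(y_t−ȳ)² = 268.8889
r_1 = 7.8765 / 268.8889 = 0.029

0.029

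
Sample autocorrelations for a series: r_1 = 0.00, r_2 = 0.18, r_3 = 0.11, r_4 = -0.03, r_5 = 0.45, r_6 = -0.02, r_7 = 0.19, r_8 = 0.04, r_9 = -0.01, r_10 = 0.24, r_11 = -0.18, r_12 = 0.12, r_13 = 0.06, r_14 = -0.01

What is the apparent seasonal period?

5

The largest autocorrelation is r_5 = 0.45, with a weaker echo at lag 10 (0.24); the remaining lags stay at or below 0.19.
The dominant spike at lag 5 indicates a seasonal period of 5.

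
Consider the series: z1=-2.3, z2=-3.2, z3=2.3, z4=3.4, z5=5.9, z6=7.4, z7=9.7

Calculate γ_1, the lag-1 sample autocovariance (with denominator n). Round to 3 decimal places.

11.424

Mean z̄ = (-2.3 − 3.2 + 2.3 + 3.4 + 5.9 + 7.4 + 9.7)/7 = 3.3143
Σ_{t=1}^{6}(z_t−z̄)(z_{t+1}−z̄) = 79.9698
γ_1 = 79.9698 / 7 = 11.424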